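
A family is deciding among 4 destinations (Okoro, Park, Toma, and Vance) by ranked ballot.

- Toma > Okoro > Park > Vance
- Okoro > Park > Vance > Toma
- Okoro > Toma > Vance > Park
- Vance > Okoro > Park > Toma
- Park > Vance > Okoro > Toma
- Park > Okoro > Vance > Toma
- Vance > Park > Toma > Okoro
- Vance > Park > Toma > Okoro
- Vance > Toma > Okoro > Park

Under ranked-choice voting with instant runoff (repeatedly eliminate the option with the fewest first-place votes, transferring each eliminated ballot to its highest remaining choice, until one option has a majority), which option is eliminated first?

Round 1: Vance 4, Okoro 2, Park 2, Toma 1. Toma has the fewest and is eliminated.
Round 2: Vance 4, Okoro 3, Park 2. Park has the fewest and is eliminated.
Round 3: Vance 5, Okoro 4. Vance has a majority.

Toma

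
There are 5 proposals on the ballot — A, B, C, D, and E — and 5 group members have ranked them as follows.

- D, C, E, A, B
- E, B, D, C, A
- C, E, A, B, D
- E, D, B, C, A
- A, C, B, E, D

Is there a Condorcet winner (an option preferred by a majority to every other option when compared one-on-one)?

No

Head-to-head results (5 voters total):
A vs B: A wins 3–2.
A vs C: C wins 4–1.
A vs D: D wins 3–2.
A vs E: E wins 4–1.
B vs C: C wins 3–2.
B vs D: B wins 3–2.
B vs E: E wins 4–1.
C vs D: D wins 3–2.
C vs E: C wins 3–2.
D vs E: E wins 4–1.
No candidate beats all others: A beats B beats D beats A, a majority cycle.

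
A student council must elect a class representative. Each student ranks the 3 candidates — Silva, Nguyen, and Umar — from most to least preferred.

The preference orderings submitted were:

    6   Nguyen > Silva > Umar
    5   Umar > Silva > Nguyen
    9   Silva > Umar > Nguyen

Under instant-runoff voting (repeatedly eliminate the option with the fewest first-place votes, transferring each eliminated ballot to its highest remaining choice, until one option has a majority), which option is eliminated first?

Round 1: Silva 9, Nguyen 6, Umar 5. Umar has the fewest and is eliminated.
Round 2: Silva 14, Nguyen 6. Silva has a majority.

Umar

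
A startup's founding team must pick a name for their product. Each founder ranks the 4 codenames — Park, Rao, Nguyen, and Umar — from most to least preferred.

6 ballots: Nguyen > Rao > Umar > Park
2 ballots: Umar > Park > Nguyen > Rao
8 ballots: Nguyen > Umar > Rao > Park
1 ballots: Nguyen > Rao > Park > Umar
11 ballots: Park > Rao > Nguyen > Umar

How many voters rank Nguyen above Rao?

Ballots ranking Nguyen above Rao: 6+2+8+1 = 17.
Ballots ranking Rao above Nguyen: 11.
So 17 of 28 voters prefer Nguyen to Rao.

17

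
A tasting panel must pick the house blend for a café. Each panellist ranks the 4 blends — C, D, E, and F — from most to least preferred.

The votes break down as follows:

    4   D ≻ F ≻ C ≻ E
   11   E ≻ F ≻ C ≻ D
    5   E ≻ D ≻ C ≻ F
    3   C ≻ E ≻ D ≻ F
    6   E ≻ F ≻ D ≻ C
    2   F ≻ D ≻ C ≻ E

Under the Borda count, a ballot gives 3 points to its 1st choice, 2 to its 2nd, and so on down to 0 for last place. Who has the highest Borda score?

Borda scores:
  C: 4·1 + 11·1 + 5·1 + 3·3 + 6·0 + 2·1 = 31
  D: 4·3 + 11·0 + 5·2 + 3·1 + 6·1 + 2·2 = 35
  E: 4·0 + 11·3 + 5·3 + 3·2 + 6·3 + 2·0 = 72
  F: 4·2 + 11·2 + 5·0 + 3·0 + 6·2 + 2·3 = 48
E has the highest total.

E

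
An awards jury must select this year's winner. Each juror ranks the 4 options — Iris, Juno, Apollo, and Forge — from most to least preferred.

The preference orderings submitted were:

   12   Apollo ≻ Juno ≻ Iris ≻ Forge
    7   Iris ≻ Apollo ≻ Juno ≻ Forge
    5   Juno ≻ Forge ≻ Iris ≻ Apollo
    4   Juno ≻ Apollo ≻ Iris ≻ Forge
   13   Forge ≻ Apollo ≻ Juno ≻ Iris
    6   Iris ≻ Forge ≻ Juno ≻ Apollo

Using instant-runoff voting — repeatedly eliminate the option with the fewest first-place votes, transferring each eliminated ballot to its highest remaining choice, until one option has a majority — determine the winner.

Round 1: Iris 13, Forge 13, Apollo 12, Juno 9. Juno has the fewest and is eliminated.
Round 2: Forge 18, Apollo 16, Iris 13. Iris has the fewest and is eliminated.
Round 3: Forge 24, Apollo 23. Forge has a majority.

Forge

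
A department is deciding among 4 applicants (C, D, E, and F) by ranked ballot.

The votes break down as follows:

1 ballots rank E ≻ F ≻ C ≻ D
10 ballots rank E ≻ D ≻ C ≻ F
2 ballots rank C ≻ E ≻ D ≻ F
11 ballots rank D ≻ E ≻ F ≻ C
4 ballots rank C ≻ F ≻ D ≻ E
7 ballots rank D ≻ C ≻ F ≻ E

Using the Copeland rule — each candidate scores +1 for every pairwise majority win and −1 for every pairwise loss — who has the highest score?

Pairwise results:
  C vs D: D wins 28–7.
  C vs E: E wins 22–13.
  C vs F: C wins 23–12.
  D vs E: D wins 22–13.
  D vs F: D wins 30–5.
  E vs F: E wins 24–11.
Copeland scores (wins − losses):
  C: 1 − 2 = -1
  D: 3 − 0 = 3
  E: 2 − 1 = 1
  F: 0 − 3 = -3
D has the best Copeland score.

D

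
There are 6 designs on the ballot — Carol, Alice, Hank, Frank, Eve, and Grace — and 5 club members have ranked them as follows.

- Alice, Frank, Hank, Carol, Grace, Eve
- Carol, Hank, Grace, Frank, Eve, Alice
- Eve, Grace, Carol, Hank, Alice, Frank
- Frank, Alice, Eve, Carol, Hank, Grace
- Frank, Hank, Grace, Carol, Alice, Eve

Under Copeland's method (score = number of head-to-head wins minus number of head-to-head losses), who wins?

Pairwise results:
  Carol vs Alice: Carol wins 3–2.
  Carol vs Hank: Carol wins 3–2.
  Carol vs Frank: Frank wins 3–2.
  Carol vs Eve: Carol wins 3–2.
  Carol vs Grace: Carol wins 3–2.
  Alice vs Hank: Hank wins 3–2.
  Alice vs Frank: Frank wins 3–2.
  Alice vs Eve: Alice wins 3–2.
  Alice vs Grace: Grace wins 3–2.
  Hank vs Frank: Frank wins 3–2.
  Hank vs Eve: Hank wins 3–2.
  Hank vs Grace: Hank wins 4–1.
  Frank vs Eve: Frank wins 4–1.
  Frank vs Grace: Frank wins 3–2.
  Eve vs Grace: Grace wins 3–2.
Copeland scores (wins − losses):
  Carol: 4 − 1 = 3
  Alice: 1 − 4 = -3
  Hank: 3 − 2 = 1
  Frank: 5 − 0 = 5
  Eve: 0 − 5 = -5
  Grace: 2 − 3 = -1
Frank has the best Copeland score.

Frank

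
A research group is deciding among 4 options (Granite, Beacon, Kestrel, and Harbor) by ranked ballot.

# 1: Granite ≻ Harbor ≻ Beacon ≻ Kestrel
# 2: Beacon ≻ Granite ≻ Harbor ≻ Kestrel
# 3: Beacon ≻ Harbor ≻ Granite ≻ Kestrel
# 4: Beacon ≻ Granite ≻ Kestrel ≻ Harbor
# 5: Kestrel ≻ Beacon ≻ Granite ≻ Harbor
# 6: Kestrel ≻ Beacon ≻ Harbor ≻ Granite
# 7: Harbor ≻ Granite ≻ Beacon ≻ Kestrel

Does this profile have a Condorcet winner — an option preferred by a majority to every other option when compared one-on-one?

Head-to-head results (7 voters total):
Granite vs Beacon: Beacon wins 5–2.
Granite vs Kestrel: Granite wins 5–2.
Granite vs Harbor: Granite wins 4–3.
Beacon vs Kestrel: Beacon wins 5–2.
Beacon vs Harbor: Beacon wins 5–2.
Kestrel vs Harbor: Harbor wins 4–3.
Beacon beats each rival — Granite (5–2), Kestrel (5–2), Harbor (5–2) — so Beacon is the Condorcet winner.

Yes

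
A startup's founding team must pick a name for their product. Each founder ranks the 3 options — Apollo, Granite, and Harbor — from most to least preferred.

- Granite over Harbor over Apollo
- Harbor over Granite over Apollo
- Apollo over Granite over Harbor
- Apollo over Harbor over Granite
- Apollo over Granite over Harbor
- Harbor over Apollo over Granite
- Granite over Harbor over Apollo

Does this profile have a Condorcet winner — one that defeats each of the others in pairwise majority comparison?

No

Head-to-head results (7 voters total):
Apollo vs Granite: Apollo wins 4–3.
Apollo vs Harbor: Harbor wins 4–3.
Granite vs Harbor: Granite wins 4–3.
No candidate beats all others: Apollo beats Granite beats Harbor beats Apollo, a majority cycle.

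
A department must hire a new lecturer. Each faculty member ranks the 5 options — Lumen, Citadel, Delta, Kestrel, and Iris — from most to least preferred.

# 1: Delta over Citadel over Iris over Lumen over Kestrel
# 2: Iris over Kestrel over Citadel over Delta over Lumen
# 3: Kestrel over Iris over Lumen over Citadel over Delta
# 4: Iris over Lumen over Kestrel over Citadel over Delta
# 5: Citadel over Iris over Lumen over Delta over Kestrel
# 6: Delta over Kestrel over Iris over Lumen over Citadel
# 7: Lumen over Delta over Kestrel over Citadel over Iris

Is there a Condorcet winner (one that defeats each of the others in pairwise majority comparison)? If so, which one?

Head-to-head results (7 voters total):
Lumen vs Citadel: Lumen wins 4–3.
Lumen vs Delta: Lumen wins 4–3.
Lumen vs Kestrel: Lumen wins 4–3.
Lumen vs Iris: Iris wins 6–1.
Citadel vs Delta: Citadel wins 4–3.
Citadel vs Kestrel: Kestrel wins 5–2.
Citadel vs Iris: Iris wins 4–3.
Delta vs Kestrel: Delta wins 4–3.
Delta vs Iris: Iris wins 4–3.
Kestrel vs Iris: Iris wins 4–3.
Iris beats each rival — Lumen (6–1), Citadel (4–3), Delta (4–3), Kestrel (4–3) — so Iris is the Condorcet winner.

Iris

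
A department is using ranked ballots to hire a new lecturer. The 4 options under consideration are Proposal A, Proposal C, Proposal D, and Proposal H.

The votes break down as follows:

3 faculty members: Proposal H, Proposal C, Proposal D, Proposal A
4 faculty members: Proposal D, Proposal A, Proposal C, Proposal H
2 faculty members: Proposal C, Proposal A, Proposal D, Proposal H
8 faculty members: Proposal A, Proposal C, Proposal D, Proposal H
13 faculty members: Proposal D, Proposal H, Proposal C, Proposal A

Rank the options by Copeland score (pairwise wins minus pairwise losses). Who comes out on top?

Pairwise results:
  Proposal A vs Proposal C: Proposal C wins 18–12.
  Proposal A vs Proposal D: Proposal D wins 20–10.
  Proposal A vs Proposal H: Proposal H wins 16–14.
  Proposal C vs Proposal D: Proposal D wins 17–13.
  Proposal C vs Proposal H: Proposal H wins 16–14.
  Proposal D vs Proposal H: Proposal D wins 27–3.
Copeland scores (wins − losses):
  Proposal A: 0 − 3 = -3
  Proposal C: 1 − 2 = -1
  Proposal D: 3 − 0 = 3
  Proposal H: 2 − 1 = 1
Proposal D has the best Copeland score.

Proposal D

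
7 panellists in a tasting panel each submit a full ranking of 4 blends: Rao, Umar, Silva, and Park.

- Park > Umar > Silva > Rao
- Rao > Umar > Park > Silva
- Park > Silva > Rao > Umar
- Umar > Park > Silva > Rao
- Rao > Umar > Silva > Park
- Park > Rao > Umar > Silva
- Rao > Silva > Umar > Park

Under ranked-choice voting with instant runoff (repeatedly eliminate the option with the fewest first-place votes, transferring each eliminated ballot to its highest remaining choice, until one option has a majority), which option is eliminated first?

Round 1: Rao 3, Park 3, Umar 1, Silva 0. Silva has the fewest and is eliminated.
Round 2: Rao 3, Park 3, Umar 1. Umar has the fewest and is eliminated.
Round 3: Park 4, Rao 3. Park has a majority.

Silva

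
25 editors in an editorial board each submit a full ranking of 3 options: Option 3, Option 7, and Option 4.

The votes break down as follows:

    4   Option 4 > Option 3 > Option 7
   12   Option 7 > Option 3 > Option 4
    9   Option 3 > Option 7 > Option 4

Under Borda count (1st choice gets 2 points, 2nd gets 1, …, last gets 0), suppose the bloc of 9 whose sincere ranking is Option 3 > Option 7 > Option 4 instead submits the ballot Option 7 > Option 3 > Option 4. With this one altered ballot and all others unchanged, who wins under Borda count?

Borda totals with the altered ballot: Option 3 25, Option 7 42, Option 4 8.
The switch changes the winner from Option 3 to Option 7.

Option 7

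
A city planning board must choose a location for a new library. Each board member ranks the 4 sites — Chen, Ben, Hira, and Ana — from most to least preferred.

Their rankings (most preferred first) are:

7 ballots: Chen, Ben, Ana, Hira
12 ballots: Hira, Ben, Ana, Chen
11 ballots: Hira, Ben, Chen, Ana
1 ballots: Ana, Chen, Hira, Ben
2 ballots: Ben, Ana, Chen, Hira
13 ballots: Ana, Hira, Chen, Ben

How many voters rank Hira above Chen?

36

Ballots ranking Hira above Chen: 12+11+13 = 36.
Ballots ranking Chen above Hira: 7+1+2 = 10.
So 36 of 46 voters prefer Hira to Chen.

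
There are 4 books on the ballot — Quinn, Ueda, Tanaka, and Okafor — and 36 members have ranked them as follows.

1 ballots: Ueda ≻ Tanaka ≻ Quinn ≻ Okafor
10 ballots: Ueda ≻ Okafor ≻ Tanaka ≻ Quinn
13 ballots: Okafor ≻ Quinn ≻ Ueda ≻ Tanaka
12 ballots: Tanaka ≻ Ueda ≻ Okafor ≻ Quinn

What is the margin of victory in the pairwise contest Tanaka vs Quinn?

Ballots ranking Tanaka above Quinn: 1+10+12 = 23.
Ballots ranking Quinn above Tanaka: 13.
Tanaka wins 23–13, a margin of 10.

10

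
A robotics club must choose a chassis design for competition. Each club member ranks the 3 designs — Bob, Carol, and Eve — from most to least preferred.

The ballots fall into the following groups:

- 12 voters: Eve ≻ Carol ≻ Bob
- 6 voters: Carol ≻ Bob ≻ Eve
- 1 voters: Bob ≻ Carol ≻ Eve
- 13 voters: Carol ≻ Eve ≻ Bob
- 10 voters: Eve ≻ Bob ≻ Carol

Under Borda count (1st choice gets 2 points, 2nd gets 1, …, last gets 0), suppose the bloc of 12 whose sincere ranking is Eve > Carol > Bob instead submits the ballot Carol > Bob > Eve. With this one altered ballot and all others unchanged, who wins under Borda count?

Borda totals with the altered ballot: Bob 30, Carol 63, Eve 33.
The switch changes the winner from Eve to Carol.

Carol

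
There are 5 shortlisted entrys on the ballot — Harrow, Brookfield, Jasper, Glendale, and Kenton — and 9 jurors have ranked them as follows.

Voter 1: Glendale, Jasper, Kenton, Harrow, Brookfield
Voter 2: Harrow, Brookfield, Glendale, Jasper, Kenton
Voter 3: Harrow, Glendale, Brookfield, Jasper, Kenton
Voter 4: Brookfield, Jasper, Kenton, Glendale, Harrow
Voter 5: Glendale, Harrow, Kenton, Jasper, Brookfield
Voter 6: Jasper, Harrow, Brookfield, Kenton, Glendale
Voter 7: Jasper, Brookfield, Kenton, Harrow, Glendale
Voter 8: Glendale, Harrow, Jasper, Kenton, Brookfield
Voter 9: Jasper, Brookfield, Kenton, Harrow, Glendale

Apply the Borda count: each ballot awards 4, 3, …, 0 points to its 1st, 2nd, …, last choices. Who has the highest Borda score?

Jasper

Borda scores:
  Harrow: 1 + 4 + 4 + 0 + 3 + 3 + 1 + 3 + 1 = 20
  Brookfield: 0 + 3 + 2 + 4 + 0 + 2 + 3 + 0 + 3 = 17
  Jasper: 3 + 1 + 1 + 3 + 1 + 4 + 4 + 2 + 4 = 23
  Glendale: 4 + 2 + 3 + 1 + 4 + 0 + 0 + 4 + 0 = 18
  Kenton: 2 + 0 + 0 + 2 + 2 + 1 + 2 + 1 + 2 = 12
Jasper has the highest total.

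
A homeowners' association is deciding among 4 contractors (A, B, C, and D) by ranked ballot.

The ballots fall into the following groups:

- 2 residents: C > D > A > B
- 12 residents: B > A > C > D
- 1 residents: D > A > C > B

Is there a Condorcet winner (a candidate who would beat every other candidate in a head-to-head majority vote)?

Head-to-head results (15 voters total):
A vs B: B wins 12–3.
A vs C: A wins 13–2.
A vs D: A wins 12–3.
B vs C: B wins 12–3.
B vs D: B wins 12–3.
C vs D: C wins 14–1.
B beats each rival — A (12–3), C (12–3), D (12–3) — so B is the Condorcet winner.

Yes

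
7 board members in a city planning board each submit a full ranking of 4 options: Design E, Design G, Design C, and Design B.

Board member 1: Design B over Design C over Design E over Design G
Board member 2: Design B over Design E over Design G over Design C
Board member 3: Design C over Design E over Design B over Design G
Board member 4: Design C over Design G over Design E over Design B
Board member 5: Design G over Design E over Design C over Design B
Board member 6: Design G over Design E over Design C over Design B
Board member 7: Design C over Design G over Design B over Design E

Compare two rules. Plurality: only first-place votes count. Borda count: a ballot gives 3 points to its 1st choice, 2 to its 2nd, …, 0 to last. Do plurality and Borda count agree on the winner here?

Yes

Plurality first-place counts: Design E 0, Design G 2, Design C 3, Design B 2 → Design C.
Borda totals: Design E 10, Design G 11, Design C 13, Design B 8 → Design C.
The two rules agree on Design C.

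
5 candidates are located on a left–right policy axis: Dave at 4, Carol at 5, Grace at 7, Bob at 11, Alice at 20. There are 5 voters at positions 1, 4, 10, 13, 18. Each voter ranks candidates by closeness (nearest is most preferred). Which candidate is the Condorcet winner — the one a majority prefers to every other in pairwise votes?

Bob

With single-peaked preferences on a line, the Condorcet winner is the candidate closest to the median voter.
The median voter (position 10) is closest to Bob at 11.
Check: Bob vs Grace — voters closer to Bob: 3 of 5.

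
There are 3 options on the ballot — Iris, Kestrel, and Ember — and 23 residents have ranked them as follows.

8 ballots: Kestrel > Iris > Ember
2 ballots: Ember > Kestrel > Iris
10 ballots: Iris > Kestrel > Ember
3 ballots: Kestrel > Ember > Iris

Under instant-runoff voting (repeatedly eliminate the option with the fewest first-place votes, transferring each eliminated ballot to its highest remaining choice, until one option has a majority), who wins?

Kestrel

Round 1: Kestrel 11, Iris 10, Ember 2. Ember has the fewest and is eliminated.
Round 2: Kestrel 13, Iris 10. Kestrel has a majority.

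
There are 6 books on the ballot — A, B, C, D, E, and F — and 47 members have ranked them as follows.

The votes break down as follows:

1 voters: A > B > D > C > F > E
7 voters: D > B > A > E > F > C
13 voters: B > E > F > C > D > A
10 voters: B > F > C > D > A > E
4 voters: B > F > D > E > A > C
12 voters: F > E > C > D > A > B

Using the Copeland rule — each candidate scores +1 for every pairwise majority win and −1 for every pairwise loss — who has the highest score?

Pairwise results:
  A vs B: B wins 34–13.
  A vs C: C wins 35–12.
  A vs D: D wins 46–1.
  A vs E: E wins 29–18.
  A vs F: F wins 39–8.
  B vs C: B wins 35–12.
  B vs D: B wins 28–19.
  B vs E: B wins 35–12.
  B vs F: B wins 35–12.
  C vs D: C wins 35–12.
  C vs E: E wins 36–11.
  C vs F: F wins 46–1.
  D vs E: E wins 25–22.
  D vs F: F wins 39–8.
  E vs F: F wins 27–20.
Copeland scores (wins − losses):
  A: 0 − 5 = -5
  B: 5 − 0 = 5
  C: 2 − 3 = -1
  D: 1 − 4 = -3
  E: 3 − 2 = 1
  F: 4 − 1 = 3
B has the best Copeland score.

B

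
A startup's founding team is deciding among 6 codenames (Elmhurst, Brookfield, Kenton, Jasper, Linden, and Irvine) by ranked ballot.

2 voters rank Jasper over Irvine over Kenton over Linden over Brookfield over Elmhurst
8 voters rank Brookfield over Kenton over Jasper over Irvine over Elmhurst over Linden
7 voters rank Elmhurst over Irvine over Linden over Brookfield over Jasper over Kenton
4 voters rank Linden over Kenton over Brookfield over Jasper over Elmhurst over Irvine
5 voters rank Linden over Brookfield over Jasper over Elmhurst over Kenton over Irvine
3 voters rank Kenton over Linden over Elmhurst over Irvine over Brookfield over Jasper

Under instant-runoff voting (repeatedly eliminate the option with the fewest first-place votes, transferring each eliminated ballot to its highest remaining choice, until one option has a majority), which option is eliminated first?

Irvine

Round 1: Linden 9, Brookfield 8, Elmhurst 7, Kenton 3, Jasper 2, Irvine 0. Irvine has the fewest and is eliminated.
Round 2: Linden 9, Brookfield 8, Elmhurst 7, Kenton 3, Jasper 2. Jasper has the fewest and is eliminated.
Round 3: Linden 9, Brookfield 8, Elmhurst 7, Kenton 5. Kenton has the fewest and is eliminated.
Round 4: Linden 14, Brookfield 8, Elmhurst 7. Elmhurst has the fewest and is eliminated.
Round 5: Linden 21, Brookfield 8. Linden has a majority.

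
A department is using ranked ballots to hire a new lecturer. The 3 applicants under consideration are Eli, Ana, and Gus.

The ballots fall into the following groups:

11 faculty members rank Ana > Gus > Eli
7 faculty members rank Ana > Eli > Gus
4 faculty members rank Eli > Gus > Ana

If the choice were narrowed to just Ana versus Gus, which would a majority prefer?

Ana

Ballots ranking Ana above Gus: 11+7 = 18.
Ballots ranking Gus above Ana: 4.
Ana wins the head-to-head, 18–4.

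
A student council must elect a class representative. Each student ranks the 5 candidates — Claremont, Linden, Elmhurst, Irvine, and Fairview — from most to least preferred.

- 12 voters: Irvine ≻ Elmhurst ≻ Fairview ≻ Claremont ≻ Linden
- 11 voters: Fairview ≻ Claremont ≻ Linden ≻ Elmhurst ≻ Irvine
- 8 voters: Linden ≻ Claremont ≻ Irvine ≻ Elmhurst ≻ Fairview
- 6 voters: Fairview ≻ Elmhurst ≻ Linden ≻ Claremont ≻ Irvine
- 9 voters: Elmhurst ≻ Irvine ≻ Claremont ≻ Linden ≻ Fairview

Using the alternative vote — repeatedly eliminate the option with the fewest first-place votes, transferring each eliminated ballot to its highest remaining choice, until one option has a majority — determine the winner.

Round 1: Fairview 17, Irvine 12, Elmhurst 9, Linden 8, Claremont 0. Claremont has the fewest and is eliminated.
Round 2: Fairview 17, Irvine 12, Elmhurst 9, Linden 8. Linden has the fewest and is eliminated.
Round 3: Irvine 20, Fairview 17, Elmhurst 9. Elmhurst has the fewest and is eliminated.
Round 4: Irvine 29, Fairview 17. Irvine has a majority.

Irvine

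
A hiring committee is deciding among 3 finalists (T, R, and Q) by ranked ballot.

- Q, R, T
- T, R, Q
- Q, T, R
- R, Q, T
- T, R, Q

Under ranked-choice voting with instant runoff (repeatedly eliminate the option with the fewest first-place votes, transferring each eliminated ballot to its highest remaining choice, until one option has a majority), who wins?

Round 1: T 2, Q 2, R 1. R has the fewest and is eliminated.
Round 2: Q 3, T 2. Q has a majority.

Q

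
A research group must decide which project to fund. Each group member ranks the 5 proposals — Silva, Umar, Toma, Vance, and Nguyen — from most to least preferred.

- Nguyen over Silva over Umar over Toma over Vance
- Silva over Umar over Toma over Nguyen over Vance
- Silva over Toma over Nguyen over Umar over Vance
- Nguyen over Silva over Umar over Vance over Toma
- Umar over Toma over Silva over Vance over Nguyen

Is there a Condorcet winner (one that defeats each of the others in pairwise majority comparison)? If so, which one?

Head-to-head results (5 voters total):
Silva vs Umar: Silva wins 4–1.
Silva vs Toma: Silva wins 4–1.
Silva vs Vance: Silva wins 5–0.
Silva vs Nguyen: Silva wins 3–2.
Umar vs Toma: Umar wins 4–1.
Umar vs Vance: Umar wins 5–0.
Umar vs Nguyen: Nguyen wins 3–2.
Toma vs Vance: Toma wins 4–1.
Toma vs Nguyen: Toma wins 3–2.
Vance vs Nguyen: Nguyen wins 4–1.
Silva beats each rival — Umar (4–1), Toma (4–1), Vance (5–0), Nguyen (3–2) — so Silva is the Condorcet winner.

Silva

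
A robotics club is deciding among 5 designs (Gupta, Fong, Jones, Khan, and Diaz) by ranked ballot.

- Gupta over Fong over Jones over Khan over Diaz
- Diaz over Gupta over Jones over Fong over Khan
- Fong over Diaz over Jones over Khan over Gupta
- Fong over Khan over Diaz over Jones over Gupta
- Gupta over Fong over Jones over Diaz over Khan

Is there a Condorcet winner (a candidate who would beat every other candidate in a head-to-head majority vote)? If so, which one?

Head-to-head results (5 voters total):
Gupta vs Fong: Gupta wins 3–2.
Gupta vs Jones: Gupta wins 3–2.
Gupta vs Khan: Gupta wins 3–2.
Gupta vs Diaz: Diaz wins 3–2.
Fong vs Jones: Fong wins 4–1.
Fong vs Khan: Fong wins 5–0.
Fong vs Diaz: Fong wins 4–1.
Jones vs Khan: Jones wins 4–1.
Jones vs Diaz: Diaz wins 3–2.
Khan vs Diaz: Diaz wins 3–2.
No candidate beats all others: Gupta beats Fong beats Diaz beats Gupta, a majority cycle.

None — there is no Condorcet winner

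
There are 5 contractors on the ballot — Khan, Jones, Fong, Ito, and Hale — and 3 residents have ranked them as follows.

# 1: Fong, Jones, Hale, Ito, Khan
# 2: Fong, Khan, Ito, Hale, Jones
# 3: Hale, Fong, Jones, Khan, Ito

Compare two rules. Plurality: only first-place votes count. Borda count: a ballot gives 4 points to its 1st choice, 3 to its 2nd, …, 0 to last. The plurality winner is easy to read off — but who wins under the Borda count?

Fong

Plurality first-place counts: Khan 0, Jones 0, Fong 2, Ito 0, Hale 1 → Fong.
Borda totals: Khan 4, Jones 5, Fong 11, Ito 3, Hale 7 → Fong.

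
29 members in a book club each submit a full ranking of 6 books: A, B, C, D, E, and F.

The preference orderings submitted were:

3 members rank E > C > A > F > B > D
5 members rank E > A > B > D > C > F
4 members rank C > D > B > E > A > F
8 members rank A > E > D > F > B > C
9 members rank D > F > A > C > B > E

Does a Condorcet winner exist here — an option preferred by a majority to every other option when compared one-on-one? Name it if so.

Head-to-head results (29 voters total):
A vs B: A wins 25–4.
A vs C: A wins 22–7.
A vs D: A wins 16–13.
A vs E: A wins 17–12.
A vs F: A wins 20–9.
B vs C: C wins 16–13.
B vs D: D wins 21–8.
B vs E: E wins 16–13.
B vs F: F wins 20–9.
C vs D: D wins 22–7.
C vs E: E wins 16–13.
C vs F: F wins 17–12.
D vs E: E wins 16–13.
D vs F: D wins 26–3.
E vs F: E wins 20–9.
A beats each rival — B (25–4), C (22–7), D (16–13), E (17–12), F (20–9) — so A is the Condorcet winner.

A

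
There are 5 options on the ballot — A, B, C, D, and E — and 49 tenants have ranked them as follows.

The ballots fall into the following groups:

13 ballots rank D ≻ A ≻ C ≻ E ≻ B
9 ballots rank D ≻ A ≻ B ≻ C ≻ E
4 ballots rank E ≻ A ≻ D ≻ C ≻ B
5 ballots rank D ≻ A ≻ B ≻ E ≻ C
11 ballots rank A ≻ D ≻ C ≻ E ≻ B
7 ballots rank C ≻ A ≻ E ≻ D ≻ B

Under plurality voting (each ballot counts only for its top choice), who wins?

First-place vote totals:
  A: 11
  B: 0
  C: 7
  D: 27
  E: 4
D has the most first-place votes.

D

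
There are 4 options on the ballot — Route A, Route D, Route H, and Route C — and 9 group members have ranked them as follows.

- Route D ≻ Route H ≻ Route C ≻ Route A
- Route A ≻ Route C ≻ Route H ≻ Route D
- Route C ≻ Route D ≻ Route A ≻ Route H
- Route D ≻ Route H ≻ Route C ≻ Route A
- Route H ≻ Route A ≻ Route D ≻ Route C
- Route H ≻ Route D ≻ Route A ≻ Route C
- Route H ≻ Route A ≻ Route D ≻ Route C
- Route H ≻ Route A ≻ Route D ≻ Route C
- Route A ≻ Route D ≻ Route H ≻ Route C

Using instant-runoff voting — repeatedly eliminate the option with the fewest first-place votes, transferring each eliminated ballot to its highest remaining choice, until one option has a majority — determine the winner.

Round 1: Route H 4, Route A 2, Route D 2, Route C 1. Route C has the fewest and is eliminated.
Round 2: Route H 4, Route D 3, Route A 2. Route A has the fewest and is eliminated.
Round 3: Route H 5, Route D 4. Route H has a majority.

Route H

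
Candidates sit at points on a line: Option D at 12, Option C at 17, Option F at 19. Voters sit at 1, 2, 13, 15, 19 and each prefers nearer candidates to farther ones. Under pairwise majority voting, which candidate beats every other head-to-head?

Option D

With single-peaked preferences on a line, the Condorcet winner is the candidate closest to the median voter.
The median voter (position 13) is closest to Option D at 12.
Check: Option D vs Option C — voters closer to Option D: 3 of 5.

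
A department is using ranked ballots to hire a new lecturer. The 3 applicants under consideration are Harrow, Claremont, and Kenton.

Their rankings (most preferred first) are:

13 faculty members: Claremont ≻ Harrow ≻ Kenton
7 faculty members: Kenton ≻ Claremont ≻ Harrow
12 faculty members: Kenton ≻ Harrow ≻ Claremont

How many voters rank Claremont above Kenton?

Ballots ranking Claremont above Kenton: 13.
Ballots ranking Kenton above Claremont: 7+12 = 19.
So 13 of 32 voters prefer Claremont to Kenton.

13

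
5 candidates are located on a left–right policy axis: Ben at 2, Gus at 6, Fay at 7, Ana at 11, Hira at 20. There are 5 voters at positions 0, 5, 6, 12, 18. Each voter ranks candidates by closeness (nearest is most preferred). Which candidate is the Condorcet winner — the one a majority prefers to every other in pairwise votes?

Gus

With single-peaked preferences on a line, the Condorcet winner is the candidate closest to the median voter.
The median voter (position 6) is closest to Gus at 6.
Check: Gus vs Ben — voters closer to Gus: 4 of 5.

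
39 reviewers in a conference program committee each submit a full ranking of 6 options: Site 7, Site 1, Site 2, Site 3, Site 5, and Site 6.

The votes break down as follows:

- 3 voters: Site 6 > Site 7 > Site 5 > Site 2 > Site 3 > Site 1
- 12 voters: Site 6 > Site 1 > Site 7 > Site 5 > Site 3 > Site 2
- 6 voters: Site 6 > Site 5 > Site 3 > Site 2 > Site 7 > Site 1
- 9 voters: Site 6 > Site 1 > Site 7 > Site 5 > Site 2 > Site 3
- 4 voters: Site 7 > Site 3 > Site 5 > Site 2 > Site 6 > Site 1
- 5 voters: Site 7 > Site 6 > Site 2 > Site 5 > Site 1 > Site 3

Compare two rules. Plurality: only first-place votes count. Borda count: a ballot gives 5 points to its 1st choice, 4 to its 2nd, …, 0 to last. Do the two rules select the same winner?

Yes

Plurality first-place counts: Site 7 9, Site 1 0, Site 2 0, Site 3 0, Site 5 0, Site 6 30 → Site 6.
Borda totals: Site 7 126, Site 1 89, Site 2 50, Site 3 49, Site 5 97, Site 6 174 → Site 6.
The two rules agree on Site 6.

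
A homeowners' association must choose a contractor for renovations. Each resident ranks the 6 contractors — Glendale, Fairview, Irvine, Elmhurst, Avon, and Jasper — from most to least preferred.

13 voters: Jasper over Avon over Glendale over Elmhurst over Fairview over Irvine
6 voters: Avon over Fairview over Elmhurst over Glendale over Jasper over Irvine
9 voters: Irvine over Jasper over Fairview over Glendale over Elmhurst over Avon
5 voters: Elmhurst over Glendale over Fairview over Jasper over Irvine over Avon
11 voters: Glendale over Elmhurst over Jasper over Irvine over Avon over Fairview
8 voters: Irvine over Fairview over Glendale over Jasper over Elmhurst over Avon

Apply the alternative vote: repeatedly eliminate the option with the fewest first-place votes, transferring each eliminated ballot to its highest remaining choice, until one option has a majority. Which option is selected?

Round 1: Irvine 17, Jasper 13, Glendale 11, Avon 6, Elmhurst 5, Fairview 0. Fairview has the fewest and is eliminated.
Round 2: Irvine 17, Jasper 13, Glendale 11, Avon 6, Elmhurst 5. Elmhurst has the fewest and is eliminated.
Round 3: Irvine 17, Glendale 16, Jasper 13, Avon 6. Avon has the fewest and is eliminated.
Round 4: Glendale 22, Irvine 17, Jasper 13. Jasper has the fewest and is eliminated.
Round 5: Glendale 35, Irvine 17. Glendale has a majority.

Glendale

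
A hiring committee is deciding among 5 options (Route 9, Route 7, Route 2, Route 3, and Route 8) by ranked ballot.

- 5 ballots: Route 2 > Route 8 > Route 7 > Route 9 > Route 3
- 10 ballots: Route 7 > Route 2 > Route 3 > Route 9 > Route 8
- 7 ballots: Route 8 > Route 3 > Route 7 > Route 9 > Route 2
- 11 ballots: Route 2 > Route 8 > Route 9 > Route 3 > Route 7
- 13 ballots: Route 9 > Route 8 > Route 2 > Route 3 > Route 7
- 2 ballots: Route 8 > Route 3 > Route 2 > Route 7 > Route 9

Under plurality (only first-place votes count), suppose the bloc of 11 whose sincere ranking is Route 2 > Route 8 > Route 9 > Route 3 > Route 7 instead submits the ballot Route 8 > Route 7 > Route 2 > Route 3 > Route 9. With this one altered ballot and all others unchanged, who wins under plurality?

Route 8

First-place totals with the altered ballot: Route 9 13, Route 7 10, Route 2 5, Route 3 0, Route 8 20.
The switch changes the winner from Route 2 to Route 8.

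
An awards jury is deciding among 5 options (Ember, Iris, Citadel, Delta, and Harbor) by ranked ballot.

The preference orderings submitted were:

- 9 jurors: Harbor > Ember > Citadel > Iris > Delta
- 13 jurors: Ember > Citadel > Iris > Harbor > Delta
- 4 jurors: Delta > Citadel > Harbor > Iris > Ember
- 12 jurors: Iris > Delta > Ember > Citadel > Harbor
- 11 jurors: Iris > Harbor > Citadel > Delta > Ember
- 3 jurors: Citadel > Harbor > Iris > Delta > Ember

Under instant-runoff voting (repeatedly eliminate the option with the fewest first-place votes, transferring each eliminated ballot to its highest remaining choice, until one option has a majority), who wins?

Round 1: Iris 23, Ember 13, Harbor 9, Delta 4, Citadel 3. Citadel has the fewest and is eliminated.
Round 2: Iris 23, Ember 13, Harbor 12, Delta 4. Delta has the fewest and is eliminated.
Round 3: Iris 23, Harbor 16, Ember 13. Ember has the fewest and is eliminated.
Round 4: Iris 36, Harbor 16. Iris has a majority.

Iris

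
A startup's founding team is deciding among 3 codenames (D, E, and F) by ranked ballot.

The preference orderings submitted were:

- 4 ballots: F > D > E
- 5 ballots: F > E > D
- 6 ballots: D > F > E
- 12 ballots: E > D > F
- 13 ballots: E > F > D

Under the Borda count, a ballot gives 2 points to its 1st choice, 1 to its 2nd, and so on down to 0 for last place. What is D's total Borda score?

28

Borda scores:
  D: 4·1 + 5·0 + 6·2 + 12·1 + 13·0 = 28
  E: 4·0 + 5·1 + 6·0 + 12·2 + 13·2 = 55
  F: 4·2 + 5·2 + 6·1 + 12·0 + 13·1 = 37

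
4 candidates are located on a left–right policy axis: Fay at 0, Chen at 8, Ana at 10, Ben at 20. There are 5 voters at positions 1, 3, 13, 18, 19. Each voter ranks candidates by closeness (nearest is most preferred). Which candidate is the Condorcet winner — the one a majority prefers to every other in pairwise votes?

Ana

With single-peaked preferences on a line, the Condorcet winner is the candidate closest to the median voter.
The median voter (position 13) is closest to Ana at 10.
Check: Ana vs Ben — voters closer to Ana: 3 of 5.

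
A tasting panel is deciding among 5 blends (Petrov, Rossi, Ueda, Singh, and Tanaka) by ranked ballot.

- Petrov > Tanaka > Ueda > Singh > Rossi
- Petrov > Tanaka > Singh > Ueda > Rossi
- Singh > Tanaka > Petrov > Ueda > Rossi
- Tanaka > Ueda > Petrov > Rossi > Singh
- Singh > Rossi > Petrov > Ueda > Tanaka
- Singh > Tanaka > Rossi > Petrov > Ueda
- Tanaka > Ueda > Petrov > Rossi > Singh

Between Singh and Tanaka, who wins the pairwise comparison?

Tanaka

Ballots ranking Singh above Tanaka: 3.
Ballots ranking Tanaka above Singh: 4.
Tanaka wins the head-to-head, 4–3.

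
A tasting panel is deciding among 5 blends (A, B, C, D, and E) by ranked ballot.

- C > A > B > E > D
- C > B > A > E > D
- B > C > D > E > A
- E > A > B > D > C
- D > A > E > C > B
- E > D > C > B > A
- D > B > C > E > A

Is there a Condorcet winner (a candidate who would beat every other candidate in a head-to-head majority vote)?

Head-to-head results (7 voters total):
A vs B: B wins 4–3.
A vs C: C wins 5–2.
A vs D: D wins 4–3.
A vs E: E wins 4–3.
B vs C: C wins 4–3.
B vs D: B wins 4–3.
B vs E: B wins 4–3.
C vs D: D wins 4–3.
C vs E: C wins 4–3.
D vs E: E wins 4–3.
No candidate beats all others: B beats D beats C beats B, a majority cycle.

No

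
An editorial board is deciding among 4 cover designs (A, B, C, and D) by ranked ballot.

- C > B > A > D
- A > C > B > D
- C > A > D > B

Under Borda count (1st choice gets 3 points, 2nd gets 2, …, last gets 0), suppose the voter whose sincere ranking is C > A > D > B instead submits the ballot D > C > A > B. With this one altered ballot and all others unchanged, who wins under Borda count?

C

Borda totals with the altered ballot: A 5, B 3, C 7, D 3.
The winner is unchanged: still C.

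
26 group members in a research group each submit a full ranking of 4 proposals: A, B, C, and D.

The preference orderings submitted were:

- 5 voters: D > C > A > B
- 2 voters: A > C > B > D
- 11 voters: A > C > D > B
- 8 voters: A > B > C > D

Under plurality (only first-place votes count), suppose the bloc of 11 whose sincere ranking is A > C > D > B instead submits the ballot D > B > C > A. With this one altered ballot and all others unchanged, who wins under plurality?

D

First-place totals with the altered ballot: A 10, B 0, C 0, D 16.
The switch changes the winner from A to D.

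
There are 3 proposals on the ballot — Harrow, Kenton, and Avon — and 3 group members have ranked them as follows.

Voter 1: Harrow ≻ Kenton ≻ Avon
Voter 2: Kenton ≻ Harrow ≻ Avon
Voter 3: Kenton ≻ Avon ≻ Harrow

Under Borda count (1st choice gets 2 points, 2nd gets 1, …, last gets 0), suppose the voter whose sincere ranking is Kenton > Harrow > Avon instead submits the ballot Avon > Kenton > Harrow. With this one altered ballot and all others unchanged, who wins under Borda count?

Kenton

Borda totals with the altered ballot: Harrow 2, Kenton 4, Avon 3.
The winner is unchanged: still Kenton.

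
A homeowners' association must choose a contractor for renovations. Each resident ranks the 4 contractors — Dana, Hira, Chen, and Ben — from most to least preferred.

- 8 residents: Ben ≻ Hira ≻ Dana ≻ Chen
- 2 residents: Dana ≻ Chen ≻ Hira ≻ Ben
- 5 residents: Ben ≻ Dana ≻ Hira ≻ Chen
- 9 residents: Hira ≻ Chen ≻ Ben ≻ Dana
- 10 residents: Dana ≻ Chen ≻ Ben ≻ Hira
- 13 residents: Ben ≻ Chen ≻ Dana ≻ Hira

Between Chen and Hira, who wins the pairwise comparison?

Chen

Ballots ranking Chen above Hira: 2+10+13 = 25.
Ballots ranking Hira above Chen: 8+5+9 = 22.
Chen wins the head-to-head, 25–22.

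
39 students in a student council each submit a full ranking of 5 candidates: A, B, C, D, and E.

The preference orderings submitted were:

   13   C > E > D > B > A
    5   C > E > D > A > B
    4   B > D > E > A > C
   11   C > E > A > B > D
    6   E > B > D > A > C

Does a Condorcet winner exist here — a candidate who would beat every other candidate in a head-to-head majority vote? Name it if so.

Head-to-head results (39 voters total):
A vs B: B wins 23–16.
A vs C: C wins 29–10.
A vs D: D wins 28–11.
A vs E: E wins 39–0.
B vs C: C wins 29–10.
B vs D: B wins 21–18.
B vs E: E wins 35–4.
C vs D: C wins 29–10.
C vs E: C wins 29–10.
D vs E: E wins 35–4.
C beats each rival — A (29–10), B (29–10), D (29–10), E (29–10) — so C is the Condorcet winner.

C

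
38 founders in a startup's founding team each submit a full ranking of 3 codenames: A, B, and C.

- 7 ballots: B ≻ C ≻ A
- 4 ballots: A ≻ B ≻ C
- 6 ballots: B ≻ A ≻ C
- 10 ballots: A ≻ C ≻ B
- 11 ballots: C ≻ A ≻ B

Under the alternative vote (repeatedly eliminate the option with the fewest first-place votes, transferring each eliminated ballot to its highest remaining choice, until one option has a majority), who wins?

A

Round 1: A 14, B 13, C 11. C has the fewest and is eliminated.
Round 2: A 25, B 13. A has a majority.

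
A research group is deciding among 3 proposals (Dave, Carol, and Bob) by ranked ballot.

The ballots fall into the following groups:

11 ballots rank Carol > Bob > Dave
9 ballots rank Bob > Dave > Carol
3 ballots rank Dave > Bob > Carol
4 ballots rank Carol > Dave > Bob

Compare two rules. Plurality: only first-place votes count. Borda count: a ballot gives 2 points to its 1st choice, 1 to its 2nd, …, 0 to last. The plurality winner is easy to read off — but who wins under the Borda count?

Plurality first-place counts: Dave 3, Carol 15, Bob 9 → Carol.
Borda totals: Dave 19, Carol 30, Bob 32 → Bob.

Bob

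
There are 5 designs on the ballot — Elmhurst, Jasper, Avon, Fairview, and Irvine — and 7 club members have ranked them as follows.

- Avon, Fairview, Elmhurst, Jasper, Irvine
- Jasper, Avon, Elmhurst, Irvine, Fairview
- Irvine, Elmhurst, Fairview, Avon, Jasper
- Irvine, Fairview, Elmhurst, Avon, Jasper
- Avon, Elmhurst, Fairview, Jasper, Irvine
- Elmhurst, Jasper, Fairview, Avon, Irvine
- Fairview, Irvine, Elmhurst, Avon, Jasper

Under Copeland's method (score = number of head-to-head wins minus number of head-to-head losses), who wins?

Elmhurst

Pairwise results:
  Elmhurst vs Jasper: Elmhurst wins 6–1.
  Elmhurst vs Avon: Elmhurst wins 4–3.
  Elmhurst vs Fairview: Elmhurst wins 4–3.
  Elmhurst vs Irvine: Elmhurst wins 4–3.
  Jasper vs Avon: Avon wins 5–2.
  Jasper vs Fairview: Fairview wins 5–2.
  Jasper vs Irvine: Jasper wins 4–3.
  Avon vs Fairview: Fairview wins 4–3.
  Avon vs Irvine: Avon wins 4–3.
  Fairview vs Irvine: Fairview wins 4–3.
Copeland scores (wins − losses):
  Elmhurst: 4 − 0 = 4
  Jasper: 1 − 3 = -2
  Avon: 2 − 2 = 0
  Fairview: 3 − 1 = 2
  Irvine: 0 − 4 = -4
Elmhurst has the best Copeland score.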